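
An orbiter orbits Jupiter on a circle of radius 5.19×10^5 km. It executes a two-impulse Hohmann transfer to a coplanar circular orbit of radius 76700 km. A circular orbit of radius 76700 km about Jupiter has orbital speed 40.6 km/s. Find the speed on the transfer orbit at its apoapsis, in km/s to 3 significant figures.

From the circular-orbit relation v² = μ/r at r = 76700 km: μ = v²r = (40.6)² × 76700 = 1.26429×10^8 km³/s².
The Hohmann ellipse has a_t = (r₁ + r₂)/2 = 2.9785×10^5 km.
At apoapsis, r = 5.190×10^5 km.
Applying v² = μ(2/r − 1/a_t): v = 7.920 km/s.

v = 7.92 km/s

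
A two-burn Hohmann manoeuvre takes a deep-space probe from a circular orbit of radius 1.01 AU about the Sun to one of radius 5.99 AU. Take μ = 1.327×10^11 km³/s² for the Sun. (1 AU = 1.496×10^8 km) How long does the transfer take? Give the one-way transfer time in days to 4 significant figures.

t = 1196 days

In km: r₁ = 1.01 × 1.496×10^8 = 1.51096×10^8 km; r₂ = 5.99 × 1.496×10^8 = 8.96104×10^8 km.
The Hohmann ellipse has a_t = (r₁ + r₂)/2 = 5.236×10^8 km.
By Kepler's third law the transfer-orbit period is T = 2π√(a_t³/μ), so t = T/2 = 1.033×10^8 s.
Converting: 1.033×10^8 s ÷ 86400 s/day = 1196 days.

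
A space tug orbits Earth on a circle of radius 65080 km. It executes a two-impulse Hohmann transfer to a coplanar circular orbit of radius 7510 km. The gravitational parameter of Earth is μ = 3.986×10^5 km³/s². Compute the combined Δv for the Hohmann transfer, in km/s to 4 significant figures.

Δv = 3.819 km/s

Transfer-ellipse semi-major axis a_t = (r₁ + r₂)/2 = (65080 + 7510)/2 = 36295 km.
At r₁ the circular-orbit speed is v₁ = √(μ/r₁) = 2.475 km/s.
Transfer-orbit speed at r₁ (vis-viva): v_a = √[μ(2/r₁ − 1/a_t)] = 1.126 km/s.
First burn Δv₁ = |v_a − v₁| = 1.349 km/s.
At r₂, v₂ = √(μ/r₂) = 7.285 km/s.
Transfer-orbit speed at r₂: v_p = √[μ(2/r₂ − 1/a_t)] = 9.755 km/s.
Second burn Δv₂ = |v₂ − v_p| = 2.470 km/s.
Δv = Δv₁ + Δv₂ = 1.349 + 2.470 = 3.819 km/s.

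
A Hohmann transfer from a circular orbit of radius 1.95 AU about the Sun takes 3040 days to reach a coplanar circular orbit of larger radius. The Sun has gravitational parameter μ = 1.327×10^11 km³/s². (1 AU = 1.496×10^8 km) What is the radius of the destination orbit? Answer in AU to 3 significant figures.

In km: r₁ = 1.95 × 1.496×10^8 = 2.9172×10^8 km.
Transfer time t = 3040 days = 2.62656×10^8 s, and t = π√(a_t³/μ).
So a_t = (μ t²/π²)^(1/3) = (1.327×10^11 × (2.62656×10^8)² / π²)^(1/3) = 9.7525×10^8 km.
Since a_t = (r₁ + r₂)/2, r₂ = 2a_t − r₁ = 2×9.7525×10^8 − 2.9172×10^8 = 1.65878×10^9 km.
In AU: r₂ = 1.65878×10^9 / 1.496×10^8 = 11.1 AU.

r₂ = 11.1 AU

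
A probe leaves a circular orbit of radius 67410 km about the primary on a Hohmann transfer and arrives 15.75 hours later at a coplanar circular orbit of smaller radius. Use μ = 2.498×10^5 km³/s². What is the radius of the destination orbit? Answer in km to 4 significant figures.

Transfer time t = 15.75 hours = 56700 s, and t = π√(a_t³/μ).
So a_t = (μ t²/π²)^(1/3) = (2.498×10^5 × (56700)² / π²)^(1/3) = 43333 km.
Since a_t = (r₁ + r₂)/2, r₂ = 2a_t − r₁ = 2×43333 − 67410 = 19256 km.

r₂ = 19260 km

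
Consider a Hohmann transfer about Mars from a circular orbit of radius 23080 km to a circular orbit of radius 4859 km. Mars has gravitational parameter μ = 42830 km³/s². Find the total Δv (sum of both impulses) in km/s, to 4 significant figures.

Δv = 1.406 km/s

Semi-major axis of the transfer orbit: a_t = (23080 + 4859)/2 = 13969.5 km.
Circular speed at r₁: v₁ = √(μ/r₁) = √(42830/23080) = 1.3622 km/s.
On the transfer ellipse at r₁, vis-viva gives v_a = √[μ(2/r₁ − 1/a_t)] = 0.80341 km/s.
First burn Δv₁ = |v_a − v₁| = 0.5588 km/s.
Circular speed at r₂: v₂ = √(μ/r₂) = 2.96893 km/s.
Transfer-orbit speed at r₂: v_p = √[μ(2/r₂ − 1/a_t)] = 3.81617 km/s.
Second burn Δv₂ = |v₂ − v_p| = 0.8472 km/s.
Δv = Δv₁ + Δv₂ = 0.5588 + 0.8472 = 1.406 km/s.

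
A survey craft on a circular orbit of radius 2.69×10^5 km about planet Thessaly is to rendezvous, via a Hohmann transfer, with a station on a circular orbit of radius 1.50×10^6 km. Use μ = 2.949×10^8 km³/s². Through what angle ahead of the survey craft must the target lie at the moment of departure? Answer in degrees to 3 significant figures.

Semi-major axis of the transfer orbit: a_t = (2.690×10^5 + 1.500×10^6)/2 = 8.845×10^5 km.
The half-period of the transfer ellipse is t = π√(a_t³/μ) = 1.5218×10^5 s.
Target angular speed ω₂ = √(μ/r₂³) = 9.3476×10^-6 rad/s.
Angle swept by the target during transfer: ω₂·t = 1.4225 rad = 81.50°.
The survey craft traverses 180° on the transfer ellipse, so the target must lead by 180° − 81.50° = 98.5°.

φ = 98.5°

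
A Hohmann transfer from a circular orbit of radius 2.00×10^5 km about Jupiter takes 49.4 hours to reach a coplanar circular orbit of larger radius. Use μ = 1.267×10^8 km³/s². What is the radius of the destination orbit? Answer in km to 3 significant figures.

Transfer time t = 49.4 hours = 1.7784×10^5 s, and t = π√(a_t³/μ).
So a_t = (μ t²/π²)^(1/3) = (1.267×10^8 × (1.7784×10^5)² / π²)^(1/3) = 7.4048×10^5 km.
Since a_t = (r₁ + r₂)/2, r₂ = 2a_t − r₁ = 2×7.4048×10^5 − 2.000×10^5 = 1.28096×10^6 km.

r₂ = 1.28×10^6 km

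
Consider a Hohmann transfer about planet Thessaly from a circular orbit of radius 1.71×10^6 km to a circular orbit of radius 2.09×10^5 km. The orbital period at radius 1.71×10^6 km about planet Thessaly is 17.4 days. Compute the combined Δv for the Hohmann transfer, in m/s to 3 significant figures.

From Kepler's third law T² = 4π²r³/μ at r = 1.71×10^6 km, T = 17.4 days = 17.4 × 86400 s = 1.50336×10^6 s: μ = 4π²r³/T² = 8.73418×10^7 km³/s².
Semi-major axis of the transfer orbit: a_t = (1.710×10^6 + 2.090×10^5)/2 = 9.595×10^5 km.
Circular speed at r₁: v₁ = √(μ/r₁) = √(8.73418×10^7/1.710×10^6) = 7.147 km/s.
On the transfer ellipse at r₁, vis-viva equation gives v_a = √[μ(2/r₁ − 1/a_t)] = 3.336 km/s.
First burn Δv₁ = |v_a − v₁| = 3.811 km/s.
At r₂, v₂ = √(μ/r₂) = 20.443 km/s.
Transfer-orbit speed at r₂: v_p = √[μ(2/r₂ − 1/a_t)] = 27.291 km/s.
Second burn Δv₂ = |v₂ − v_p| = 6.848 km/s.
Total Δv = Δv₁ + Δv₂ = 10.66 km/s.

Δv = 10700 m/s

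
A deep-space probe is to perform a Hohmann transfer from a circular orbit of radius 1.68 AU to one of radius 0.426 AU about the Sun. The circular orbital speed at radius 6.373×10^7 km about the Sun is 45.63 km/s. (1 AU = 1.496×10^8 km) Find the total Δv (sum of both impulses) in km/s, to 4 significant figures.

Δv = 20.37 km/s

From the circular-orbit relation v² = μ/r at r = 6.373×10^7 km: μ = v²r = (45.63)² × 6.373×10^7 = 1.32692×10^11 km³/s².
In km: r₁ = 1.68 × 1.496×10^8 = 2.51328×10^8 km; r₂ = 0.426 × 1.496×10^8 = 6.37296×10^7 km.
Semi-major axis of the transfer orbit: a_t = (2.51328×10^8 + 6.37296×10^7)/2 = 1.575288×10^8 km.
At r₁ the circular-orbit speed is v₁ = √(μ/r₁) = 22.9775 km/s.
Transfer-orbit speed at r₁ (v² = μ(2/r − 1/a)): v_a = √[μ(2/r₁ − 1/a_t)] = 14.6148 km/s.
First burn Δv₁ = |v_a − v₁| = 8.363 km/s.
At r₂, v₂ = √(μ/r₂) = 45.63 km/s.
Transfer-orbit speed at r₂: v_p = √[μ(2/r₂ − 1/a_t)] = 57.64 km/s.
Second burn Δv₂ = |v₂ − v_p| = 12.01 km/s.
Total Δv = Δv₁ + Δv₂ = 20.37 km/s.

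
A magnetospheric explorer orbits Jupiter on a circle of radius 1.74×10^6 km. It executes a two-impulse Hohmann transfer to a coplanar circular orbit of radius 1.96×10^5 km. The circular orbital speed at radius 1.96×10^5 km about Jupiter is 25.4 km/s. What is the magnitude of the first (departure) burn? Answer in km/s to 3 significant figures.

From the circular-orbit relation v² = μ/r at r = 1.96×10^5 km: μ = v²r = (25.4)² × 1.96×10^5 = 1.26451×10^8 km³/s².
The Hohmann ellipse has a_t = (r₁ + r₂)/2 = 9.680×10^5 km.
Circular speed at r = 1.740×10^6 km: v_c = √(μ/r) = 8.525 km/s.
Transfer-orbit speed at the same r (vis-viva, a = a_t): v_t = √[μ(2/r − 1/a_t)] = 3.836 km/s.
Δv₁ = |v_t − v_c| = |3.836 − 8.525| = 4.689 km/s.

Δv₁ = 4.69 km/s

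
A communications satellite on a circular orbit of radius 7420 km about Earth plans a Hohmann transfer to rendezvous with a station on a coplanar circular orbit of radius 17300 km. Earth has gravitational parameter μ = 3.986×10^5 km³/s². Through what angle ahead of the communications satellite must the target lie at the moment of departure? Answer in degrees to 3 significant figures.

φ = 71.3°

The Hohmann ellipse has a_t = (r₁ + r₂)/2 = 12360 km.
Transfer time t = π√(a_t³/μ) = 6837.7 s.
Target angular speed ω₂ = √(μ/r₂³) = 2.7746×10^-4 rad/s.
Angle swept by the target during transfer: ω₂·t = 1.897 rad = 108.7°.
The communications satellite traverses 180° on the transfer ellipse, so the target must lead by 180° − 108.7° = 71.3°.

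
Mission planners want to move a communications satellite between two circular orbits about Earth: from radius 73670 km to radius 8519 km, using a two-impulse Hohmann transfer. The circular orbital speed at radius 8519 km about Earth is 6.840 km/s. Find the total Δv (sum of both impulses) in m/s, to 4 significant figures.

Δv = 3585 m/s

From the circular-orbit relation v² = μ/r at r = 8519 km: μ = v²r = (6.840)² × 8519 = 3.98567×10^5 km³/s².
The Hohmann ellipse has a_t = (r₁ + r₂)/2 = 41094.5 km.
At r₁ the circular-orbit speed is v₁ = √(μ/r₁) = 2.326 km/s.
Transfer-orbit speed at r₁ (v² = μ(2/r − 1/a)): v_a = √[μ(2/r₁ − 1/a_t)] = 1.059 km/s.
First burn Δv₁ = |v_a − v₁| = 1.267 km/s.
At r₂, v₂ = √(μ/r₂) = 6.840 km/s.
Transfer-orbit speed at r₂: v_p = √[μ(2/r₂ − 1/a_t)] = 9.158 km/s.
Second burn Δv₂ = |v₂ − v_p| = 2.318 km/s.
Δv = Δv₁ + Δv₂ = 1.267 + 2.318 = 3.585 km/s.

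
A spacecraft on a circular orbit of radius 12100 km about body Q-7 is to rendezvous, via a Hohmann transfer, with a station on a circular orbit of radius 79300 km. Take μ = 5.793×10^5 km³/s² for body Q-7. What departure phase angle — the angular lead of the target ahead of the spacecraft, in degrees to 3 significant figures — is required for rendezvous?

φ = 101°

Semi-major axis of the transfer orbit: a_t = (12100 + 79300)/2 = 45700 km.
The half-period of the transfer ellipse is t = π√(a_t³/μ) = 40325 s.
Target angular speed ω₂ = √(μ/r₂³) = 3.4083×10^-5 rad/s.
Angle swept by the target during transfer: ω₂·t = 1.3744 rad = 78.75°.
The spacecraft traverses 180° on the transfer ellipse, so the target must lead by 180° − 78.75° = 101°.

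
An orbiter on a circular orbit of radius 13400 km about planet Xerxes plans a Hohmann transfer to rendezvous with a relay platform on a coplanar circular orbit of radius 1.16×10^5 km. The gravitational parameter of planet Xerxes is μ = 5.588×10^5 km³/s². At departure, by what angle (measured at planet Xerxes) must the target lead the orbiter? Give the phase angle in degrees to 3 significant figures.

Semi-major axis of the transfer orbit: a_t = (13400 + 1.160×10^5)/2 = 64700 km.
The half-period of the transfer ellipse is t = π√(a_t³/μ) = 69163.7 s.
Target angular speed ω₂ = √(μ/r₂³) = 1.89209×10^-5 rad/s.
Angle swept by the target during transfer: ω₂·t = 1.3086 rad = 74.98°.
Arrival is 180° from departure on the ellipse, so φ = 180° − 74.98° = 105°.

φ = 105°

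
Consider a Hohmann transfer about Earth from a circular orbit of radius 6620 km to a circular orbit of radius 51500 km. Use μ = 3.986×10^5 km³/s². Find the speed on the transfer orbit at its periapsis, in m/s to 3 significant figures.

v = 10300 m/s

The Hohmann ellipse has a_t = (r₁ + r₂)/2 = 29060 km.
The periapsis of the transfer ellipse is at r = 6620 km.
Applying v² = μ(2/r − 1/a_t): v = 10.33 km/s.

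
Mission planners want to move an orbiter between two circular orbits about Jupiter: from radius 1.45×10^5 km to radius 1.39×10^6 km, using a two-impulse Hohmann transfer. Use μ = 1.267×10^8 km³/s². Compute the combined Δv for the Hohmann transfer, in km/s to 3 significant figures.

Semi-major axis of the transfer orbit: a_t = (1.450×10^5 + 1.390×10^6)/2 = 7.675×10^5 km.
At r₁ the circular-orbit speed is v₁ = √(μ/r₁) = 29.56 km/s.
On the transfer ellipse at r₁, vis-viva gives v_p = √[μ(2/r₁ − 1/a_t)] = 39.78 km/s.
First burn Δv₁ = |v_p − v₁| = 10.22 km/s.
At r₂, v₂ = √(μ/r₂) = 9.54731 km/s.
Transfer-orbit speed at r₂: v_a = √[μ(2/r₂ − 1/a_t)] = 4.14979 km/s.
Second burn Δv₂ = |v₂ − v_a| = 5.398 km/s.
Total Δv = Δv₁ + Δv₂ = 15.62 km/s.

Δv = 15.6 km/s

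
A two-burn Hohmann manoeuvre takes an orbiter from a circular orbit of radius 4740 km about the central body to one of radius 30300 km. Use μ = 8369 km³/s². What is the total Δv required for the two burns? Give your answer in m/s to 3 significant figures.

Semi-major axis of the transfer orbit: a_t = (4740 + 30300)/2 = 17520 km.
At r₁ the circular-orbit speed is v₁ = √(μ/r₁) = 1.32876 km/s.
Transfer-orbit speed at r₁ (v² = μ(2/r − 1/a)): v_p = √[μ(2/r₁ − 1/a_t)] = 1.74744 km/s.
First burn Δv₁ = |v_p − v₁| = 0.4187 km/s.
At r₂, v₂ = √(μ/r₂) = 0.5256 km/s.
Transfer-orbit speed at r₂: v_a = √[μ(2/r₂ − 1/a_t)] = 0.2734 km/s.
Second burn Δv₂ = |v₂ − v_a| = 0.2522 km/s.
Δv = Δv₁ + Δv₂ = 0.4187 + 0.2522 = 0.6709 km/s.

Δv = 671 m/s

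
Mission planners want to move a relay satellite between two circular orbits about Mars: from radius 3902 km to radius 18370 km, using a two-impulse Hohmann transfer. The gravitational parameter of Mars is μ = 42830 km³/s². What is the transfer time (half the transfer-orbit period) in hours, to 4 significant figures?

Transfer-ellipse semi-major axis a_t = (r₁ + r₂)/2 = (3902 + 18370)/2 = 11136 km.
By Kepler's third law the transfer-orbit period is T = 2π√(a_t³/μ), so t = T/2 = 17839 s.
Converting: 17839 s ÷ 3600 s/hour = 4.955 hours.

t = 4.955 hours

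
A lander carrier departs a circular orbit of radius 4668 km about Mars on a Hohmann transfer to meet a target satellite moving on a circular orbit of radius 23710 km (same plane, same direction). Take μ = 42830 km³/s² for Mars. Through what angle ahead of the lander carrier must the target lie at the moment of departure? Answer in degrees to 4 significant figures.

φ = 96.67°

The Hohmann ellipse has a_t = (r₁ + r₂)/2 = 14189 km.
Transfer time t = π√(a_t³/μ) = 25657 s.
Target angular speed ω₂ = √(μ/r₂³) = 5.6686×10^-5 rad/s.
Angle swept by the target during transfer: ω₂·t = 1.4544 rad = 83.33°.
Arrival is 180° from departure on the ellipse, so φ = 180° − 83.33° = 96.67°.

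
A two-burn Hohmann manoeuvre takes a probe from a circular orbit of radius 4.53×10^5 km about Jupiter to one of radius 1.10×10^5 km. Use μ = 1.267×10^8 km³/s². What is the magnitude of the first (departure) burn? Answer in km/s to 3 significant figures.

Δv₁ = 6.27 km/s

Semi-major axis of the transfer orbit: a_t = (4.530×10^5 + 1.100×10^5)/2 = 2.815×10^5 km.
Circular speed at r = 4.530×10^5 km: v_c = √(μ/r) = 16.72 km/s.
Transfer-orbit speed at the same r (vis-viva, a = a_t): v_t = √[μ(2/r − 1/a_t)] = 10.45 km/s.
Δv₁ = |v_t − v_c| = |10.45 − 16.72| = 6.270 km/s.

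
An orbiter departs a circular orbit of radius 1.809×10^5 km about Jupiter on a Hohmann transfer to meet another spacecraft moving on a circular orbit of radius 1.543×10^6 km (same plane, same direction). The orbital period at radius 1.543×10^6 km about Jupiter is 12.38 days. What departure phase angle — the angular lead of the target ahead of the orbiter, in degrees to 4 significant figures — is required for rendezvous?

From Kepler's third law T² = 4π²r³/μ at r = 1.543×10^6 km, T = 12.38 days = 12.38 × 86400 s = 1.069632×10^6 s: μ = 4π²r³/T² = 1.26762×10^8 km³/s².
The Hohmann ellipse has a_t = (r₁ + r₂)/2 = 8.6195×10^5 km.
The half-period of the transfer ellipse is t = π√(a_t³/μ) = 2.23295×10^5 s.
Target angular speed ω₂ = √(μ/r₂³) = 5.87416×10^-6 rad/s.
Angle swept by the target during transfer: ω₂·t = 1.31167 rad = 75.153°.
Arrival is 180° from departure on the ellipse, so φ = 180° − 75.153° = 104.8°.

φ = 104.8°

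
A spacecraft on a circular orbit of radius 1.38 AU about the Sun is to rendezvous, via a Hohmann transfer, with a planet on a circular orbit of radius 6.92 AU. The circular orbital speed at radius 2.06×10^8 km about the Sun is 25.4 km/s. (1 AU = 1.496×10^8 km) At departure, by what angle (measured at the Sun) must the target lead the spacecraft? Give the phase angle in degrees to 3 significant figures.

From the circular-orbit relation v² = μ/r at r = 2.06×10^8 km: μ = v²r = (25.4)² × 2.06×10^8 = 1.32903×10^11 km³/s².
In km: r₁ = 1.38 × 1.496×10^8 = 2.06448×10^8 km; r₂ = 6.92 × 1.496×10^8 = 1.035232×10^9 km.
Semi-major axis of the transfer orbit: a_t = (2.06448×10^8 + 1.035232×10^9)/2 = 6.2084×10^8 km.
The half-period of the transfer ellipse is t = π√(a_t³/μ) = 1.33307×10^8 s.
The target's mean motion on its circular orbit is ω₂ = √(μ/r₂³) = 1.09449×10^-8 rad/s.
Angle swept by the target during transfer: ω₂·t = 1.45903 rad = 83.60°.
The spacecraft traverses 180° on the transfer ellipse, so the target must lead by 180° − 83.60° = 96.4°.

φ = 96.4°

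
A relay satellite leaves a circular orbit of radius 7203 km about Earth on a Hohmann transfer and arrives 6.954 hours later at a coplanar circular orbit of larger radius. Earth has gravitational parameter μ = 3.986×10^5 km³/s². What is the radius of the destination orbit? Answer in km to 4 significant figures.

Transfer time t = 6.954 hours = 25034.4 s, and t = π√(a_t³/μ).
So a_t = (μ t²/π²)^(1/3) = (3.986×10^5 × (25034.4)² / π²)^(1/3) = 29361 km.
Since a_t = (r₁ + r₂)/2, r₂ = 2a_t − r₁ = 2×29361 − 7203 = 51519 km.

r₂ = 51520 km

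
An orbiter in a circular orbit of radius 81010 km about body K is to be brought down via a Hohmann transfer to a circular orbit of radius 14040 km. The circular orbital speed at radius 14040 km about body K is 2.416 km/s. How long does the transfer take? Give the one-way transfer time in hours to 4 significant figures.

From the circular-orbit relation v² = μ/r at r = 14040 km: μ = v²r = (2.416)² × 14040 = 81952.3 km³/s².
Semi-major axis of the transfer orbit: a_t = (81010 + 14040)/2 = 47525 km.
By Kepler's third law the transfer-orbit period is T = 2π√(a_t³/μ), so t = T/2 = 1.137×10^5 s.
Converting: 1.137×10^5 s ÷ 3600 s/hour = 31.58 hours.

t = 31.58 hours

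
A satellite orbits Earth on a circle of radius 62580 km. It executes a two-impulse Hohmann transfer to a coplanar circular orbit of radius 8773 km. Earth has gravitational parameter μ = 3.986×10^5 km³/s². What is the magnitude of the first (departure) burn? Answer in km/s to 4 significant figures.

Δv₁ = 1.272 km/s

The Hohmann ellipse has a_t = (r₁ + r₂)/2 = 35676.5 km.
Circular speed at r = 62580 km: v_c = √(μ/r) = 2.524 km/s.
Vis-viva on the transfer ellipse at r = 62580 km gives v_t = √[μ(2/r − 1/a_t)] = 1.252 km/s.
Δv₁ = |v_t − v_c| = |1.252 − 2.524| = 1.272 km/s.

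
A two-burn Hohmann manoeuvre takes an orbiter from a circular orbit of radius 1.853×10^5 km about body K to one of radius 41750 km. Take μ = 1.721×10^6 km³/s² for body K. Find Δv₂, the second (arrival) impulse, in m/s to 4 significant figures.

Δv₂ = 1782 m/s

The Hohmann ellipse has a_t = (r₁ + r₂)/2 = 1.13525×10^5 km.
On the circular orbit at r = 41750 km, v_c = √(μ/r) = 6.4204 km/s.
Transfer-orbit speed at the same r (vis-viva, a = a_t): v_t = √[μ(2/r − 1/a_t)] = 8.2026 km/s.
Δv₂ = |v_t − v_c| = |8.2026 − 6.4204| = 1.782 km/s.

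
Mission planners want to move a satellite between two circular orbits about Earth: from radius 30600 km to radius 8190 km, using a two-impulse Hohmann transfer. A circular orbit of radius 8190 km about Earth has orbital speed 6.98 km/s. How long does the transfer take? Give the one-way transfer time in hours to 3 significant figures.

t = 3.73 hours

From the circular-orbit relation v² = μ/r at r = 8190 km: μ = v²r = (6.98)² × 8190 = 3.99020×10^5 km³/s².
Semi-major axis of the transfer orbit: a_t = (30600 + 8190)/2 = 19395 km.
Transfer time t = π√(a_t³/μ) = π√((19395)³ / 3.99020×10^5) = 13430 s.
Converting: 13430 s ÷ 3600 s/hour = 3.73 hours.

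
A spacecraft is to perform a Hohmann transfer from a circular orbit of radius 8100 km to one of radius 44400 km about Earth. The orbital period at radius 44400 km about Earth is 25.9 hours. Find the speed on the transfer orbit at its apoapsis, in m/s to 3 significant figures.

From Kepler's third law T² = 4π²r³/μ at r = 44400 km, T = 25.9 hours = 25.9 × 3600 s = 93240 s: μ = 4π²r³/T² = 3.97470×10^5 km³/s².
The Hohmann ellipse has a_t = (r₁ + r₂)/2 = 26250 km.
The apoapsis of the transfer ellipse is at r = 44400 km.
From the vis-viva equation, v = √[μ(2/r − 1/a_t)] = 1.662 km/s.

v = 1660 m/s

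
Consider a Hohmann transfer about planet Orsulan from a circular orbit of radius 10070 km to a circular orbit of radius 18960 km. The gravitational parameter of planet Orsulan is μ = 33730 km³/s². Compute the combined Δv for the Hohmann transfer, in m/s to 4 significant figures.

Transfer-ellipse semi-major axis a_t = (r₁ + r₂)/2 = (10070 + 18960)/2 = 14515 km.
At r₁ the circular-orbit speed is v₁ = √(μ/r₁) = 1.83018 km/s.
On the transfer ellipse at r₁, v² = μ(2/r − 1/a) gives v_p = √[μ(2/r₁ − 1/a_t)] = 2.09172 km/s.
First burn Δv₁ = |v_p − v₁| = 0.26154 km/s.
At r₂, v₂ = √(μ/r₂) = 1.33379 km/s.
Transfer-orbit speed at r₂: v_a = √[μ(2/r₂ − 1/a_t)] = 1.11095 km/s.
Second burn Δv₂ = |v₂ − v_a| = 0.22284 km/s.
Total Δv = Δv₁ + Δv₂ = 0.4844 km/s.

Δv = 484.4 m/s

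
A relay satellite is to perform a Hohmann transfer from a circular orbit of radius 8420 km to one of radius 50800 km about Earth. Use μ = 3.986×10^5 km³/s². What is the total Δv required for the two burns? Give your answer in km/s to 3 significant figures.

Δv = 3.44 km/s

Semi-major axis of the transfer orbit: a_t = (8420 + 50800)/2 = 29610 km.
Circular speed at r₁: v₁ = √(μ/r₁) = √(3.986×10^5/8420) = 6.880 km/s.
On the transfer ellipse at r₁, v² = μ(2/r − 1/a) gives v_p = √[μ(2/r₁ − 1/a_t)] = 9.012 km/s.
First burn Δv₁ = |v_p − v₁| = 2.132 km/s.
At r₂, v₂ = √(μ/r₂) = 2.801 km/s.
Transfer-orbit speed at r₂: v_a = √[μ(2/r₂ − 1/a_t)] = 1.494 km/s.
Second burn Δv₂ = |v₂ − v_a| = 1.307 km/s.
Δv = Δv₁ + Δv₂ = 2.132 + 1.307 = 3.439 km/s.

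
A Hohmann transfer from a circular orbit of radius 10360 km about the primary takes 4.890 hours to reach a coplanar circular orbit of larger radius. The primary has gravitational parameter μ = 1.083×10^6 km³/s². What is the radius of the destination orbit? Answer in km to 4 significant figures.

r₂ = 54440 km

Transfer time t = 4.890 hours = 17604 s, and t = π√(a_t³/μ).
So a_t = (μ t²/π²)^(1/3) = (1.083×10^6 × (17604)² / π²)^(1/3) = 32398 km.
Since a_t = (r₁ + r₂)/2, r₂ = 2a_t − r₁ = 2×32398 − 10360 = 54436 km.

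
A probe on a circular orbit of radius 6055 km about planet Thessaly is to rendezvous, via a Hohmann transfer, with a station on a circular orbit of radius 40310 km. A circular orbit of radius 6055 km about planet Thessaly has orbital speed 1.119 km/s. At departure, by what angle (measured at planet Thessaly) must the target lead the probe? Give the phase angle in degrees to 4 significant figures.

φ = 101.5°

From the circular-orbit relation v² = μ/r at r = 6055 km: μ = v²r = (1.119)² × 6055 = 7581.83 km³/s².
Semi-major axis of the transfer orbit: a_t = (6055 + 40310)/2 = 23182.5 km.
Transfer time t = π√(a_t³/μ) = 1.2735×10^5 s.
The target's mean motion on its circular orbit is ω₂ = √(μ/r₂³) = 1.0759×10^-5 rad/s.
Angle swept by the target during transfer: ω₂·t = 1.370 rad = 78.50°.
Arrival is 180° from departure on the ellipse, so φ = 180° − 78.50° = 101.5°.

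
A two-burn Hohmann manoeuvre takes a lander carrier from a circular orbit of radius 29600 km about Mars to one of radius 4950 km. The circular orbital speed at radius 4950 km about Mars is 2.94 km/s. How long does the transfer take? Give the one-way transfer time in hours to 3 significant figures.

From the circular-orbit relation v² = μ/r at r = 4950 km: μ = v²r = (2.94)² × 4950 = 42785.8 km³/s².
Semi-major axis of the transfer orbit: a_t = (29600 + 4950)/2 = 17275 km.
Half the transfer-orbit period gives t = π√(a_t³/μ) = 34480 s.
Converting: 34480 s ÷ 3600 s/hour = 9.58 hours.

t = 9.58 hours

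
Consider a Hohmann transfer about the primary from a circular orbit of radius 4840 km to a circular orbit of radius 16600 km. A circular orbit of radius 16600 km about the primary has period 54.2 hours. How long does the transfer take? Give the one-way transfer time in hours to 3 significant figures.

From Kepler's third law T² = 4π²r³/μ at r = 16600 km, T = 54.2 hours = 54.2 × 3600 s = 1.9512×10^5 s: μ = 4π²r³/T² = 4743.30 km³/s².
Transfer-ellipse semi-major axis a_t = (r₁ + r₂)/2 = (4840 + 16600)/2 = 10720 km.
By Kepler's third law the transfer-orbit period is T = 2π√(a_t³/μ), so t = T/2 = 50630 s.
Converting: 50630 s ÷ 3600 s/hour = 14.1 hours.

t = 14.1 hours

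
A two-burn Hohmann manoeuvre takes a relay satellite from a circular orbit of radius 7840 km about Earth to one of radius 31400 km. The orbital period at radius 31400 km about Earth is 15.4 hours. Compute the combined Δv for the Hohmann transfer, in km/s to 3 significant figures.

Δv = 3.20 km/s

From Kepler's third law T² = 4π²r³/μ at r = 31400 km, T = 15.4 hours = 15.4 × 3600 s = 55440 s: μ = 4π²r³/T² = 3.97651×10^5 km³/s².
Transfer-ellipse semi-major axis a_t = (r₁ + r₂)/2 = (7840 + 31400)/2 = 19620 km.
Circular speed at r₁: v₁ = √(μ/r₁) = √(3.97651×10^5/7840) = 7.122 km/s.
On the transfer ellipse at r₁, vis-viva equation gives v_p = √[μ(2/r₁ − 1/a_t)] = 9.010 km/s.
First burn Δv₁ = |v_p − v₁| = 1.888 km/s.
Circular speed at r₂: v₂ = √(μ/r₂) = 3.559 km/s.
Transfer-orbit speed at r₂: v_a = √[μ(2/r₂ − 1/a_t)] = 2.250 km/s.
Second burn Δv₂ = |v₂ − v_a| = 1.309 km/s.
Δv = Δv₁ + Δv₂ = 1.888 + 1.309 = 3.197 km/s.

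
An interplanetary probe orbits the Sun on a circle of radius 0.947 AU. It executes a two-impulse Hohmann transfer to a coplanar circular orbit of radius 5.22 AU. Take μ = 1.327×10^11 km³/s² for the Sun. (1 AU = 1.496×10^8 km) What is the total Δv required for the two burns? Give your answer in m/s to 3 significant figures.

In km: r₁ = 0.947 × 1.496×10^8 = 1.416712×10^8 km; r₂ = 5.22 × 1.496×10^8 = 7.80912×10^8 km.
The Hohmann ellipse has a_t = (r₁ + r₂)/2 = 4.612916×10^8 km.
Circular speed at r₁: v₁ = √(μ/r₁) = √(1.327×10^11/1.416712×10^8) = 30.6052 km/s.
On the transfer ellipse at r₁, v² = μ(2/r − 1/a) gives v_p = √[μ(2/r₁ − 1/a_t)] = 39.8206 km/s.
First burn Δv₁ = |v_p − v₁| = 9.215 km/s.
At r₂, v₂ = √(μ/r₂) = 13.036 km/s.
Transfer-orbit speed at r₂: v_a = √[μ(2/r₂ − 1/a_t)] = 7.2242 km/s.
Second burn Δv₂ = |v₂ − v_a| = 5.812 km/s.
Δv = Δv₁ + Δv₂ = 9.215 + 5.812 = 15.03 km/s.

Δv = 15000 m/s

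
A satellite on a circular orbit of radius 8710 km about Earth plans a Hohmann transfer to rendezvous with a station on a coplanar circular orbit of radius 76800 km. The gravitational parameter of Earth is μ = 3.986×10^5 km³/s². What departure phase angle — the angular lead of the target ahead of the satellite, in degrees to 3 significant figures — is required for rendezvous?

φ = 105°

Semi-major axis of the transfer orbit: a_t = (8710 + 76800)/2 = 42755 km.
The half-period of the transfer ellipse is t = π√(a_t³/μ) = 43990 s.
Target angular speed ω₂ = √(μ/r₂³) = 2.966×10^-5 rad/s.
Angle swept by the target during transfer: ω₂·t = 1.305 rad = 74.77°.
The satellite traverses 180° on the transfer ellipse, so the target must lead by 180° − 74.77° = 105°.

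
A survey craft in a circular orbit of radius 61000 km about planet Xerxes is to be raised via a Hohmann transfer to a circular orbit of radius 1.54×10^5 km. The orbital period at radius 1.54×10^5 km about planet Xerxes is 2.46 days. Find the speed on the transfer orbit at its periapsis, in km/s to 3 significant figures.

v = 8.66 km/s

From Kepler's third law T² = 4π²r³/μ at r = 1.54×10^5 km, T = 2.46 days = 2.46 × 86400 s = 2.12544×10^5 s: μ = 4π²r³/T² = 3.19172×10^6 km³/s².
The Hohmann ellipse has a_t = (r₁ + r₂)/2 = 1.075×10^5 km.
At periapsis, r = 61000 km.
Applying v² = μ(2/r − 1/a_t): v = 8.658 km/s.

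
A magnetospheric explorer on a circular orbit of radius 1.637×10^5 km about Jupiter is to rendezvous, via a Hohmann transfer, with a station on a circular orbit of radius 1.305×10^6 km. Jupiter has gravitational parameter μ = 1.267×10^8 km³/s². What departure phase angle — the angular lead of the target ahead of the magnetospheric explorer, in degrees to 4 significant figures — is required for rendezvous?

Transfer-ellipse semi-major axis a_t = (r₁ + r₂)/2 = (1.637×10^5 + 1.305×10^6)/2 = 7.3435×10^5 km.
Transfer time t = π√(a_t³/μ) = 1.75637×10^5 s.
The target's mean motion on its circular orbit is ω₂ = √(μ/r₂³) = 7.55044×10^-6 rad/s.
Angle swept by the target during transfer: ω₂·t = 1.3261 rad = 75.98°.
The magnetospheric explorer traverses 180° on the transfer ellipse, so the target must lead by 180° − 75.98° = 104.0°.

φ = 104.0°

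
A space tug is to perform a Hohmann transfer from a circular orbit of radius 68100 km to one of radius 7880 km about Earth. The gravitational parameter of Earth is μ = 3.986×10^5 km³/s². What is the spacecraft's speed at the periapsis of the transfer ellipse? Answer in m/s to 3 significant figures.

v = 9520 m/s

The Hohmann ellipse has a_t = (r₁ + r₂)/2 = 37990 km.
The periapsis of the transfer ellipse is at r = 7880 km.
From the vis-viva equation, v = √[μ(2/r − 1/a_t)] = 9.522 km/s.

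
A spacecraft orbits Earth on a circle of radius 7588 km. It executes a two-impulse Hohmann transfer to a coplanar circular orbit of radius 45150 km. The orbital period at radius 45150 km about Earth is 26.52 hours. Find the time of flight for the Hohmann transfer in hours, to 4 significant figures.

From Kepler's third law T² = 4π²r³/μ at r = 45150 km, T = 26.52 hours = 26.52 × 3600 s = 95472 s: μ = 4π²r³/T² = 3.98640×10^5 km³/s².
The Hohmann ellipse has a_t = (r₁ + r₂)/2 = 26369 km.
Transfer time t = π√(a_t³/μ) = π√((26369)³ / 3.98640×10^5) = 21306 s.
Converting: 21306 s ÷ 3600 s/hour = 5.918 hours.

t = 5.918 hours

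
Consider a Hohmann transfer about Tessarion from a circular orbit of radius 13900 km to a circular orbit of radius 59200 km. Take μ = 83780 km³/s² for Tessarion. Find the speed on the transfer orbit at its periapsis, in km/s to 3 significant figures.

v = 3.12 km/s

The Hohmann ellipse has a_t = (r₁ + r₂)/2 = 36550 km.
At periapsis, r = 13900 km.
From the vis-viva equation, v = √[μ(2/r − 1/a_t)] = 3.124 km/s.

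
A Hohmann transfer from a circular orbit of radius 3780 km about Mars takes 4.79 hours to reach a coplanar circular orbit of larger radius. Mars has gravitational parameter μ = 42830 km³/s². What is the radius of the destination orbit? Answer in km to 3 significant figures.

Transfer time t = 4.79 hours = 17244 s, and t = π√(a_t³/μ).
So a_t = (μ t²/π²)^(1/3) = (42830 × (17244)² / π²)^(1/3) = 10887 km.
Since a_t = (r₁ + r₂)/2, r₂ = 2a_t − r₁ = 2×10887 − 3780 = 17994 km.

r₂ = 18000 km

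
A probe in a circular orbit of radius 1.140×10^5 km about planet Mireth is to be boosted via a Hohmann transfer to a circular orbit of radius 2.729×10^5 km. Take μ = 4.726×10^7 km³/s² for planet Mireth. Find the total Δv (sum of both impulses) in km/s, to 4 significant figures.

Δv = 6.880 km/s

Semi-major axis of the transfer orbit: a_t = (1.140×10^5 + 2.729×10^5)/2 = 1.9345×10^5 km.
At r₁ the circular-orbit speed is v₁ = √(μ/r₁) = 20.361 km/s.
On the transfer ellipse at r₁, v² = μ(2/r − 1/a) gives v_p = √[μ(2/r₁ − 1/a_t)] = 24.183 km/s.
First burn Δv₁ = |v_p − v₁| = 3.822 km/s.
Circular speed at r₂: v₂ = √(μ/r₂) = 13.160 km/s.
Transfer-orbit speed at r₂: v_a = √[μ(2/r₂ − 1/a_t)] = 10.102 km/s.
Second burn Δv₂ = |v₂ − v_a| = 3.058 km/s.
Total Δv = Δv₁ + Δv₂ = 6.880 km/s.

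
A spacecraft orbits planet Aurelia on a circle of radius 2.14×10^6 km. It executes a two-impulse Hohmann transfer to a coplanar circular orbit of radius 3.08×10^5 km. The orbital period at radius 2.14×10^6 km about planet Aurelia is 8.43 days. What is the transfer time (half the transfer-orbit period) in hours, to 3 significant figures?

t = 43.8 hours

From Kepler's third law T² = 4π²r³/μ at r = 2.14×10^6 km, T = 8.43 days = 8.43 × 86400 s = 7.28352×10^5 s: μ = 4π²r³/T² = 7.29321×10^8 km³/s².
Transfer-ellipse semi-major axis a_t = (r₁ + r₂)/2 = (2.140×10^6 + 3.080×10^5)/2 = 1.224×10^6 km.
Transfer time t = π√(a_t³/μ) = π√((1.224×10^6)³ / 7.29321×10^8) = 1.5753×10^5 s.
Converting: 1.5753×10^5 s ÷ 3600 s/hour = 43.8 hours.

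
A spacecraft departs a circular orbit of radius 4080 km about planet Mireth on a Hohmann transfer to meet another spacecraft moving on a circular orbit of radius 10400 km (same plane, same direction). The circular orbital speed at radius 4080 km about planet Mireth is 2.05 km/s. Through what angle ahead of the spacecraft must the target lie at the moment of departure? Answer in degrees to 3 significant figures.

φ = 75.4°

From the circular-orbit relation v² = μ/r at r = 4080 km: μ = v²r = (2.05)² × 4080 = 17146.2 km³/s².
The Hohmann ellipse has a_t = (r₁ + r₂)/2 = 7240 km.
Transfer time t = π√(a_t³/μ) = 14780 s.
The target's mean motion on its circular orbit is ω₂ = √(μ/r₂³) = 1.235×10^-4 rad/s.
Angle swept by the target during transfer: ω₂·t = 1.825 rad = 104.6°.
Arrival is 180° from departure on the ellipse, so φ = 180° − 104.6° = 75.4°.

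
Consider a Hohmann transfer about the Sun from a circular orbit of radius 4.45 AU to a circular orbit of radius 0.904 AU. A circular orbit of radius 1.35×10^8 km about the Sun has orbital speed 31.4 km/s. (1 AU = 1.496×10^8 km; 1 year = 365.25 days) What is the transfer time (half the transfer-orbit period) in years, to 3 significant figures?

From the circular-orbit relation v² = μ/r at r = 1.35×10^8 km: μ = v²r = (31.4)² × 1.35×10^8 = 1.33105×10^11 km³/s².
In km: r₁ = 4.45 × 1.496×10^8 = 6.6572×10^8 km; r₂ = 0.904 × 1.496×10^8 = 1.352384×10^8 km.
The Hohmann ellipse has a_t = (r₁ + r₂)/2 = 4.004792×10^8 km.
Half the transfer-orbit period gives t = π√(a_t³/μ) = 6.901×10^7 s.
Converting: 6.901×10^7 s ÷ 3.15576×10^7 s/year (365.25 × 86400) = 2.19 years.

t = 2.19 years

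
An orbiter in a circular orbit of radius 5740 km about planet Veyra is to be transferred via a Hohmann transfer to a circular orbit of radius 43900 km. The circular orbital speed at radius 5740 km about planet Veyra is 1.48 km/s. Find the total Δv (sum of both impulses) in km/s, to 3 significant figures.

From the circular-orbit relation v² = μ/r at r = 5740 km: μ = v²r = (1.48)² × 5740 = 12572.9 km³/s².
Transfer-ellipse semi-major axis a_t = (r₁ + r₂)/2 = (5740 + 43900)/2 = 24820 km.
At r₁ the circular-orbit speed is v₁ = √(μ/r₁) = 1.4800 km/s.
On the transfer ellipse at r₁, vis-viva gives v_p = √[μ(2/r₁ − 1/a_t)] = 1.9683 km/s.
First burn Δv₁ = |v_p − v₁| = 0.4883 km/s.
At r₂, v₂ = √(μ/r₂) = 0.5352 km/s.
Transfer-orbit speed at r₂: v_a = √[μ(2/r₂ − 1/a_t)] = 0.2574 km/s.
Second burn Δv₂ = |v₂ − v_a| = 0.2778 km/s.
Total Δv = Δv₁ + Δv₂ = 0.7661 km/s.

Δv = 0.766 km/s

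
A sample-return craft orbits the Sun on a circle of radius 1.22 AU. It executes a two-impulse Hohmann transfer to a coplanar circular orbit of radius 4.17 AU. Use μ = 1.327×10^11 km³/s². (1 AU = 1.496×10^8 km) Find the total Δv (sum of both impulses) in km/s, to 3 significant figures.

In km: r₁ = 1.22 × 1.496×10^8 = 1.82512×10^8 km; r₂ = 4.17 × 1.496×10^8 = 6.23832×10^8 km.
Transfer-ellipse semi-major axis a_t = (r₁ + r₂)/2 = (1.82512×10^8 + 6.23832×10^8)/2 = 4.03172×10^8 km.
Circular speed at r₁: v₁ = √(μ/r₁) = √(1.327×10^11/1.82512×10^8) = 26.964 km/s.
Transfer-orbit speed at r₁ (vis-viva equation): v_p = √[μ(2/r₁ − 1/a_t)] = 33.541 km/s.
First burn Δv₁ = |v_p − v₁| = 6.577 km/s.
At r₂, v₂ = √(μ/r₂) = 14.585 km/s.
Transfer-orbit speed at r₂: v_a = √[μ(2/r₂ − 1/a_t)] = 9.8130 km/s.
Second burn Δv₂ = |v₂ − v_a| = 4.772 km/s.
Total Δv = Δv₁ + Δv₂ = 11.35 km/s.

Δv = 11.3 km/s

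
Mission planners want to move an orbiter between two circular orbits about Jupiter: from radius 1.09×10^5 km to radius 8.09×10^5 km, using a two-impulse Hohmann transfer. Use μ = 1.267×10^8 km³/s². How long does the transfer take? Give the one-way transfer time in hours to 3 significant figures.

t = 24.1 hours

Semi-major axis of the transfer orbit: a_t = (1.090×10^5 + 8.090×10^5)/2 = 4.590×10^5 km.
Half the transfer-orbit period gives t = π√(a_t³/μ) = 86790 s.
Converting: 86790 s ÷ 3600 s/hour = 24.1 hours.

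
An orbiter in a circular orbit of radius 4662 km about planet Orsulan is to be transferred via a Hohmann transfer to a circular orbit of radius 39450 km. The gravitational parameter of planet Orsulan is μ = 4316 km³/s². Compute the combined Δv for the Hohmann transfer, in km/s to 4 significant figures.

Δv = 0.5033 km/s

The Hohmann ellipse has a_t = (r₁ + r₂)/2 = 22056 km.
Circular speed at r₁: v₁ = √(μ/r₁) = √(4316/4662) = 0.96218 km/s.
On the transfer ellipse at r₁, vis-viva gives v_p = √[μ(2/r₁ − 1/a_t)] = 1.2868 km/s.
First burn Δv₁ = |v_p − v₁| = 0.3246 km/s.
Circular speed at r₂: v₂ = √(μ/r₂) = 0.3308 km/s.
Transfer-orbit speed at r₂: v_a = √[μ(2/r₂ − 1/a_t)] = 0.1521 km/s.
Second burn Δv₂ = |v₂ − v_a| = 0.1787 km/s.
Total Δv = Δv₁ + Δv₂ = 0.5033 km/s.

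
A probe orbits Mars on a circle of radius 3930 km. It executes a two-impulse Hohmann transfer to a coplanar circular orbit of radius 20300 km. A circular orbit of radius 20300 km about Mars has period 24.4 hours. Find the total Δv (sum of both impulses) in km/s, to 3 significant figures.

From Kepler's third law T² = 4π²r³/μ at r = 20300 km, T = 24.4 hours = 24.4 × 3600 s = 87840 s: μ = 4π²r³/T² = 42801.9 km³/s².
The Hohmann ellipse has a_t = (r₁ + r₂)/2 = 12115 km.
Circular speed at r₁: v₁ = √(μ/r₁) = √(42801.9/3930) = 3.3002 km/s.
Transfer-orbit speed at r₁ (vis-viva): v_p = √[μ(2/r₁ − 1/a_t)] = 4.2719 km/s.
First burn Δv₁ = |v_p − v₁| = 0.9717 km/s.
Circular speed at r₂: v₂ = √(μ/r₂) = 1.452 km/s.
Transfer-orbit speed at r₂: v_a = √[μ(2/r₂ − 1/a_t)] = 0.8270 km/s.
Second burn Δv₂ = |v₂ − v_a| = 0.6250 km/s.
Δv = Δv₁ + Δv₂ = 0.9717 + 0.6250 = 1.597 km/s.

Δv = 1.60 km/s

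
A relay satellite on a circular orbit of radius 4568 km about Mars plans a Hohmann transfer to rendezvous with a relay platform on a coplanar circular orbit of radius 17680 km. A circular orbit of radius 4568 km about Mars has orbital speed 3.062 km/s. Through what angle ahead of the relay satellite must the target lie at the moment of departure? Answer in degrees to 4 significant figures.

From the circular-orbit relation v² = μ/r at r = 4568 km: μ = v²r = (3.062)² × 4568 = 42828.9 km³/s².
Transfer-ellipse semi-major axis a_t = (r₁ + r₂)/2 = (4568 + 17680)/2 = 11124 km.
Transfer time t = π√(a_t³/μ) = 17810 s.
The target's mean motion on its circular orbit is ω₂ = √(μ/r₂³) = 8.8033×10^-5 rad/s.
Angle swept by the target during transfer: ω₂·t = 1.5679 rad = 89.83°.
The relay satellite traverses 180° on the transfer ellipse, so the target must lead by 180° − 89.83° = 90.17°.

φ = 90.17°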